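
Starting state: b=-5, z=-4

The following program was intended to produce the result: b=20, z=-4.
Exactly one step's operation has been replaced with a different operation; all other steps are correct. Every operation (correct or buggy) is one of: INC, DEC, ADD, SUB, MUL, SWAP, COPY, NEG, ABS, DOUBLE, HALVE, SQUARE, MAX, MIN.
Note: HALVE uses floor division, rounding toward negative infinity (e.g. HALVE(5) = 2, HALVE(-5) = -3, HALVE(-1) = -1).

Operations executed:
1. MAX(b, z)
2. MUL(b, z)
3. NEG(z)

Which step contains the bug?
Step 3

Trace with buggy code:
Initial: b=-5, z=-4
After step 1: b=-4, z=-4
After step 2: b=16, z=-4
After step 3: b=16, z=4
Actual final b=16, z=4 ≠ expected b=20, z=-4.
Step 3 is the only position where a single-operation replacement can produce the expected result.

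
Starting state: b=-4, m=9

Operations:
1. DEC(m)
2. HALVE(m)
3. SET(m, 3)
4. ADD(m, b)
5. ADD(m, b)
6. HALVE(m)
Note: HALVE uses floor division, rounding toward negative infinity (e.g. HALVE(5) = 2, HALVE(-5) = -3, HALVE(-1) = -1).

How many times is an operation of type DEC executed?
1

Counting DEC operations:
Step 1: DEC(m) ← DEC
Total: 1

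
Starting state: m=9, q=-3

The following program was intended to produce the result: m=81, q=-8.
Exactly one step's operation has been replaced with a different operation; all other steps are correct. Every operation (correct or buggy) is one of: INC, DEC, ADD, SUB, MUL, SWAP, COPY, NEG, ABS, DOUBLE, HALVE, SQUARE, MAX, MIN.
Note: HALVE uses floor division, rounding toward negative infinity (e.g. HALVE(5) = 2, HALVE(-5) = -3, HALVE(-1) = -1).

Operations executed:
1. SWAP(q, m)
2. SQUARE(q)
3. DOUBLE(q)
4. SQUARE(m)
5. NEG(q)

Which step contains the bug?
Step 1

Trace with buggy code:
Initial: m=9, q=-3
After step 1: m=-3, q=9
After step 2: m=-3, q=81
After step 3: m=-3, q=162
After step 4: m=9, q=162
After step 5: m=9, q=-162
Actual final m=9, q=-162 ≠ expected m=81, q=-8.
Step 1 is the only position where a single-operation replacement can produce the expected result.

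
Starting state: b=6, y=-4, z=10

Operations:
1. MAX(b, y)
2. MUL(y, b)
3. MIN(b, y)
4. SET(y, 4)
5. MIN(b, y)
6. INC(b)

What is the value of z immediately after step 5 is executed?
z = 10

Tracing z through execution:
Initial: z = 10
After step 1 (MAX(b, y)): z = 10
After step 2 (MUL(y, b)): z = 10
After step 3 (MIN(b, y)): z = 10
After step 4 (SET(y, 4)): z = 10
After step 5 (MIN(b, y)): z = 10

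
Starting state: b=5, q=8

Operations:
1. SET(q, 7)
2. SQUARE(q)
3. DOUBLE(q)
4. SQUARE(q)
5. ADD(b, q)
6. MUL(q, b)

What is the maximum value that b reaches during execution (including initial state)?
9609

Values of b at each step:
Initial: b = 5
After step 1: b = 5
After step 2: b = 5
After step 3: b = 5
After step 4: b = 5
After step 5: b = 9609 ← maximum
After step 6: b = 9609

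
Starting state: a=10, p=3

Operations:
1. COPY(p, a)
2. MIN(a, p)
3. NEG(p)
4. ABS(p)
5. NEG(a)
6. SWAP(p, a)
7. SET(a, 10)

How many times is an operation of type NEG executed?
2

Counting NEG operations:
Step 3: NEG(p) ← NEG
Step 5: NEG(a) ← NEG
Total: 2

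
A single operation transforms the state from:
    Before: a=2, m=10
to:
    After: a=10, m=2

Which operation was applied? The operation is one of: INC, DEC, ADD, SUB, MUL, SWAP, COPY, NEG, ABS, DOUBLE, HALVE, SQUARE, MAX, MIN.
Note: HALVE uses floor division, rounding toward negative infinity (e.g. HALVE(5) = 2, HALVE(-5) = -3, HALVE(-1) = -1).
SWAP(a, m)

Analyzing the change:
Before: a=2, m=10
After: a=10, m=2
Variable a changed from 2 to 10
Variable m changed from 10 to 2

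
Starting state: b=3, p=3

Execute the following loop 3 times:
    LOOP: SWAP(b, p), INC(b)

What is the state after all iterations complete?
b=5, p=4

Iteration trace:
Start: b=3, p=3
After iteration 1: b=4, p=3
After iteration 2: b=4, p=4
After iteration 3: b=5, p=4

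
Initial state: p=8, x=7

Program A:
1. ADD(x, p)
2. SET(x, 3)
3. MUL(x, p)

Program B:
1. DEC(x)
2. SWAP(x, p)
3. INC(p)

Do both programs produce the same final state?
No

Program A final state: p=8, x=24
Program B final state: p=7, x=8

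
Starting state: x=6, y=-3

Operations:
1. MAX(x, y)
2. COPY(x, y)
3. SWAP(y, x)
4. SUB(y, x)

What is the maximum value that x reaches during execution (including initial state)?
6

Values of x at each step:
Initial: x = 6 ← maximum
After step 1: x = 6
After step 2: x = -3
After step 3: x = -3
After step 4: x = -3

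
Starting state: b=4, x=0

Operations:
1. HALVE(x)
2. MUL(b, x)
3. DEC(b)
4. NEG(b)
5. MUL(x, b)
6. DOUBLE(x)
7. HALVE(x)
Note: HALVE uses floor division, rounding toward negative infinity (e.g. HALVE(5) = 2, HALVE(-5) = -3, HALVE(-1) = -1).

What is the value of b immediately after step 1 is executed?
b = 4

Tracing b through execution:
Initial: b = 4
After step 1 (HALVE(x)): b = 4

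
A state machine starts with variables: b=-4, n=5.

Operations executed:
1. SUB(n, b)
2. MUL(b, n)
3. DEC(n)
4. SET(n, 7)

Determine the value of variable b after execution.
b = -36

Tracing execution:
Step 1: SUB(n, b) → b = -4
Step 2: MUL(b, n) → b = -36
Step 3: DEC(n) → b = -36
Step 4: SET(n, 7) → b = -36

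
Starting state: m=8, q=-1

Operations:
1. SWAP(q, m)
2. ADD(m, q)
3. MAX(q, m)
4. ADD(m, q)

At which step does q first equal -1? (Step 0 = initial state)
Step 0

Tracing q:
Initial: q = -1 ← first occurrence
After step 1: q = 8
After step 2: q = 8
After step 3: q = 8
After step 4: q = 8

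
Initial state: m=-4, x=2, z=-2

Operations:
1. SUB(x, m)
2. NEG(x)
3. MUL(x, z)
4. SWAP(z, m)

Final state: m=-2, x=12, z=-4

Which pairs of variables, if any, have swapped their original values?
(z, m)

Comparing initial and final values:
x: 2 → 12
z: -2 → -4
m: -4 → -2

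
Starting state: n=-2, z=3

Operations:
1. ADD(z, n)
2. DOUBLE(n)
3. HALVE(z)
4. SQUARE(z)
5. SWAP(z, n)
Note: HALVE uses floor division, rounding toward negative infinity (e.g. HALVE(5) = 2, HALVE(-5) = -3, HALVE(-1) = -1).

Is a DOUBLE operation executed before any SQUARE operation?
Yes

First DOUBLE: step 2
First SQUARE: step 4
Since 2 < 4, DOUBLE comes first.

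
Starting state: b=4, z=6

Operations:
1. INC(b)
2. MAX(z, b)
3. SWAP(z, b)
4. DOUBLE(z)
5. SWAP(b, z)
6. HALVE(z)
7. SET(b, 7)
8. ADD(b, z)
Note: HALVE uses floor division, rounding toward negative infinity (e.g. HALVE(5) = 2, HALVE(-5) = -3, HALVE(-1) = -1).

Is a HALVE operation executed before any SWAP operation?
No

First HALVE: step 6
First SWAP: step 3
Since 6 > 3, SWAP comes first.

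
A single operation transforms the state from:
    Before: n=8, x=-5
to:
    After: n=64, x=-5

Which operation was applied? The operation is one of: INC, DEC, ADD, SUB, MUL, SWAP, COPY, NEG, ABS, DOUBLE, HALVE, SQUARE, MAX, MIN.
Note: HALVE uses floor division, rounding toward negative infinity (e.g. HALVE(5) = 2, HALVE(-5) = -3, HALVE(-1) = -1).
SQUARE(n)

Analyzing the change:
Before: n=8, x=-5
After: n=64, x=-5
Variable n changed from 8 to 64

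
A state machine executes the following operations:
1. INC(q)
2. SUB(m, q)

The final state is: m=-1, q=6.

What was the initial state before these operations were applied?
m=5, q=5

Working backwards:
Final state: m=-1, q=6
Before step 2 (SUB(m, q)): m=5, q=6
Before step 1 (INC(q)): m=5, q=5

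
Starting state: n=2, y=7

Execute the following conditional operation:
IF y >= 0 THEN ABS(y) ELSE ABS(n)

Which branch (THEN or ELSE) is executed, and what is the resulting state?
Branch: THEN, Final state: n=2, y=7

Evaluating condition: y >= 0
y = 7
Condition is True, so THEN branch executes
After ABS(y): n=2, y=7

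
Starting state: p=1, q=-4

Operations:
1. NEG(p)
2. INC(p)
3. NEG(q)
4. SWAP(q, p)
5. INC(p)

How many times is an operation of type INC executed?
2

Counting INC operations:
Step 2: INC(p) ← INC
Step 5: INC(p) ← INC
Total: 2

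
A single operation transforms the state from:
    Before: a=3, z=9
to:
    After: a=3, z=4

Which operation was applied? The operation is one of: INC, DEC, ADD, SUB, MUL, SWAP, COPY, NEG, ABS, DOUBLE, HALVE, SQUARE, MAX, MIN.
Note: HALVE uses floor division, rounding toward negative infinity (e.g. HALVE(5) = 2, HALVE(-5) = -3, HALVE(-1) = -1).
HALVE(z)

Analyzing the change:
Before: a=3, z=9
After: a=3, z=4
Variable z changed from 9 to 4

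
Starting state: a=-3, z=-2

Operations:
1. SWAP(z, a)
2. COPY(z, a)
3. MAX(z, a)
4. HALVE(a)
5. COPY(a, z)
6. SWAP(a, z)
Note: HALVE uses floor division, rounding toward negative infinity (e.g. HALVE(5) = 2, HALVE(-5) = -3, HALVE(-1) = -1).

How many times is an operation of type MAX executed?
1

Counting MAX operations:
Step 3: MAX(z, a) ← MAX
Total: 1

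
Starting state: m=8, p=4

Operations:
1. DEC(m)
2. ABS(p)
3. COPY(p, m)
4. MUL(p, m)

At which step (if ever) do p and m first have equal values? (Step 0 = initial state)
Step 3

p and m first become equal after step 3.

Comparing values at each step:
Initial: p=4, m=8
After step 1: p=4, m=7
After step 2: p=4, m=7
After step 3: p=7, m=7 ← equal!
After step 4: p=49, m=7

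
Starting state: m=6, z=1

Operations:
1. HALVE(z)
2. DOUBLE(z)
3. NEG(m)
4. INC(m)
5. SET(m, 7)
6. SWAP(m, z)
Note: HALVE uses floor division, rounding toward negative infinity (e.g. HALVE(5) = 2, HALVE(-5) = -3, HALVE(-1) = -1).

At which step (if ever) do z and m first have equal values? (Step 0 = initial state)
Never

z and m never become equal during execution.

Comparing values at each step:
Initial: z=1, m=6
After step 1: z=0, m=6
After step 2: z=0, m=6
After step 3: z=0, m=-6
After step 4: z=0, m=-5
After step 5: z=0, m=7
After step 6: z=7, m=0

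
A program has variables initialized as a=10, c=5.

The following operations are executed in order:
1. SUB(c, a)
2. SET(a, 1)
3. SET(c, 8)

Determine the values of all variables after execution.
{a: 1, c: 8}

Step-by-step execution:
Initial: a=10, c=5
After step 1 (SUB(c, a)): a=10, c=-5
After step 2 (SET(a, 1)): a=1, c=-5
After step 3 (SET(c, 8)): a=1, c=8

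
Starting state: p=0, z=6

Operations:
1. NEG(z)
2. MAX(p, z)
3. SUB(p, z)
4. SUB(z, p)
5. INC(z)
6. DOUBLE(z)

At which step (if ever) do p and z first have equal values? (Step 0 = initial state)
Never

p and z never become equal during execution.

Comparing values at each step:
Initial: p=0, z=6
After step 1: p=0, z=-6
After step 2: p=0, z=-6
After step 3: p=6, z=-6
After step 4: p=6, z=-12
After step 5: p=6, z=-11
After step 6: p=6, z=-22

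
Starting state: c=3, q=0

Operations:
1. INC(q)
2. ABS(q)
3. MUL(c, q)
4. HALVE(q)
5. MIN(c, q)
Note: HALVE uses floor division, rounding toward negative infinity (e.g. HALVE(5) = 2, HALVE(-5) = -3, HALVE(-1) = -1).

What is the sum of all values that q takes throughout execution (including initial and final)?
3

Values of q at each step:
Initial: q = 0
After step 1: q = 1
After step 2: q = 1
After step 3: q = 1
After step 4: q = 0
After step 5: q = 0
Sum = 0 + 1 + 1 + 1 + 0 + 0 = 3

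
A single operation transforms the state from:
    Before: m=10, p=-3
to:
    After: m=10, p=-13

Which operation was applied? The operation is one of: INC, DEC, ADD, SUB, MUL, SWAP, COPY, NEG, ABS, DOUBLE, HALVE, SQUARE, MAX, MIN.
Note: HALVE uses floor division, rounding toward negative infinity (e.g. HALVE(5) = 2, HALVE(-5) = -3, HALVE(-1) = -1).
SUB(p, m)

Analyzing the change:
Before: m=10, p=-3
After: m=10, p=-13
Variable p changed from -3 to -13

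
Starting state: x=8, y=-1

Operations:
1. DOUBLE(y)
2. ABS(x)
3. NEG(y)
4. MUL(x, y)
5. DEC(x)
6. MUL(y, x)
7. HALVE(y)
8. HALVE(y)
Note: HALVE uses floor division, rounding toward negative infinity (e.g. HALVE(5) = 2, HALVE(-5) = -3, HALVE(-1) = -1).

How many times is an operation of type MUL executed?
2

Counting MUL operations:
Step 4: MUL(x, y) ← MUL
Step 6: MUL(y, x) ← MUL
Total: 2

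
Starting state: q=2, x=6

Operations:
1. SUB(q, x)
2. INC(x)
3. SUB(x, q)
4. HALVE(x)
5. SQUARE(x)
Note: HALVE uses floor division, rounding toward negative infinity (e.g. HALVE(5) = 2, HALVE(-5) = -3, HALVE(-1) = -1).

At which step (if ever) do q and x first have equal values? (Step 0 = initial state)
Never

q and x never become equal during execution.

Comparing values at each step:
Initial: q=2, x=6
After step 1: q=-4, x=6
After step 2: q=-4, x=7
After step 3: q=-4, x=11
After step 4: q=-4, x=5
After step 5: q=-4, x=25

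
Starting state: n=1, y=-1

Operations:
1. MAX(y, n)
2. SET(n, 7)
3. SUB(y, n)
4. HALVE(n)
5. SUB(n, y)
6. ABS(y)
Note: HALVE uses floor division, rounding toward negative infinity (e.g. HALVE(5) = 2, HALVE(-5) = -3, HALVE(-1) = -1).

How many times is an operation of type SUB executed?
2

Counting SUB operations:
Step 3: SUB(y, n) ← SUB
Step 5: SUB(n, y) ← SUB
Total: 2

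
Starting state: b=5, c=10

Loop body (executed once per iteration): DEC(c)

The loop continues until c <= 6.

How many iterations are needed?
4

Tracing iterations:
Initial: b=5, c=10
After iteration 1: b=5, c=9
After iteration 2: b=5, c=8
After iteration 3: b=5, c=7
After iteration 4: b=5, c=6
c <= 6 now holds, so the loop exits after 4 iterations.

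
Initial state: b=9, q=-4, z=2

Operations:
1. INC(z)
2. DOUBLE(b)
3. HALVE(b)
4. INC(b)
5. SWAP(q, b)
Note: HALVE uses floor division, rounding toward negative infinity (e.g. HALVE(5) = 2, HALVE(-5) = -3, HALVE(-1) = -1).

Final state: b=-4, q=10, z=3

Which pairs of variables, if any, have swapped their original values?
None

Comparing initial and final values:
z: 2 → 3
b: 9 → -4
q: -4 → 10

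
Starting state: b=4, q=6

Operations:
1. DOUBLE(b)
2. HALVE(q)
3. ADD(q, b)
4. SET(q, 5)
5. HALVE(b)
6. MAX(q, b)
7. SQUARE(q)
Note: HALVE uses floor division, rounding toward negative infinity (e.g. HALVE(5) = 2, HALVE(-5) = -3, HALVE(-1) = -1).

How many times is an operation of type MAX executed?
1

Counting MAX operations:
Step 6: MAX(q, b) ← MAX
Total: 1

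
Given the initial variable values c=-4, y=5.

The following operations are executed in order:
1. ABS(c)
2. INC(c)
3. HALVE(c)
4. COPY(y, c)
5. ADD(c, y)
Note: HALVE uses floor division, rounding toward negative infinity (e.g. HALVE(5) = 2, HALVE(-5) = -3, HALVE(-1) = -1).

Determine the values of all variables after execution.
{c: 4, y: 2}

Step-by-step execution:
Initial: c=-4, y=5
After step 1 (ABS(c)): c=4, y=5
After step 2 (INC(c)): c=5, y=5
After step 3 (HALVE(c)): c=2, y=5
After step 4 (COPY(y, c)): c=2, y=2
After step 5 (ADD(c, y)): c=4, y=2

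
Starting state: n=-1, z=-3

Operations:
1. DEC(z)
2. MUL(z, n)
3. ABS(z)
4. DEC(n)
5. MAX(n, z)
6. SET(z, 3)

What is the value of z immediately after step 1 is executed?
z = -4

Tracing z through execution:
Initial: z = -3
After step 1 (DEC(z)): z = -4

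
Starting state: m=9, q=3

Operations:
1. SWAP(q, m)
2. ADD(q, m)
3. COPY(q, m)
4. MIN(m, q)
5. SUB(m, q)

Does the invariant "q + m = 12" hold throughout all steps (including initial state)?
No, violated after step 2

The invariant is violated after step 2.

State at each step:
Initial: m=9, q=3
After step 1: m=3, q=9
After step 2: m=3, q=12
After step 3: m=3, q=3
After step 4: m=3, q=3
After step 5: m=0, q=3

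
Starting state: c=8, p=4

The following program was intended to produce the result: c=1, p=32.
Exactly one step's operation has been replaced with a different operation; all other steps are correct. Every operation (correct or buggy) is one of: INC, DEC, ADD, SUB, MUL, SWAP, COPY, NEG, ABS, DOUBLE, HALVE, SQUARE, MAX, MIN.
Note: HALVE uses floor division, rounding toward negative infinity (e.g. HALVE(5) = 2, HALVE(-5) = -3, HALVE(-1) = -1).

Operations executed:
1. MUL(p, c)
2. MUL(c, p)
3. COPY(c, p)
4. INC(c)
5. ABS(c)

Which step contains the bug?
Step 5

Trace with buggy code:
Initial: c=8, p=4
After step 1: c=8, p=32
After step 2: c=256, p=32
After step 3: c=32, p=32
After step 4: c=33, p=32
After step 5: c=33, p=32
Actual final c=33, p=32 ≠ expected c=1, p=32.
Step 5 is the only position where a single-operation replacement can produce the expected result.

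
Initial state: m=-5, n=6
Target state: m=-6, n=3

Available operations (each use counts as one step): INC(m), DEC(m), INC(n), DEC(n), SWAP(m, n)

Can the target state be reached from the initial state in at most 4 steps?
Yes

Path (4 steps): DEC(m) → DEC(n) → DEC(n) → DEC(n)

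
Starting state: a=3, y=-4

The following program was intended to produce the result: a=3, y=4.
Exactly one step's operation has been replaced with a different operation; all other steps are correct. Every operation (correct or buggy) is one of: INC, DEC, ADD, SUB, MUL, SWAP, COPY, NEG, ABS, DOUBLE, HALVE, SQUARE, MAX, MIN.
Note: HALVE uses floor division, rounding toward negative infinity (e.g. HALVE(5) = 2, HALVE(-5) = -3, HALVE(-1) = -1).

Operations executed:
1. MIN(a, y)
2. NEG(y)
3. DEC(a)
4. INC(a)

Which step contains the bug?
Step 1

Trace with buggy code:
Initial: a=3, y=-4
After step 1: a=-4, y=-4
After step 2: a=-4, y=4
After step 3: a=-5, y=4
After step 4: a=-4, y=4
Actual final a=-4, y=4 ≠ expected a=3, y=4.
Step 1 is the only position where a single-operation replacement can produce the expected result.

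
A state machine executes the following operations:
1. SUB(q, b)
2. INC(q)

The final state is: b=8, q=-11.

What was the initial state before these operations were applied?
b=8, q=-4

Working backwards:
Final state: b=8, q=-11
Before step 2 (INC(q)): b=8, q=-12
Before step 1 (SUB(q, b)): b=8, q=-4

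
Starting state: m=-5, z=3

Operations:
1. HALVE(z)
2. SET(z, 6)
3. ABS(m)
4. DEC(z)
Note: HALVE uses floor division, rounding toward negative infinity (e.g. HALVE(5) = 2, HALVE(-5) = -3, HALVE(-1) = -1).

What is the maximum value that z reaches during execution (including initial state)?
6

Values of z at each step:
Initial: z = 3
After step 1: z = 1
After step 2: z = 6 ← maximum
After step 3: z = 6
After step 4: z = 5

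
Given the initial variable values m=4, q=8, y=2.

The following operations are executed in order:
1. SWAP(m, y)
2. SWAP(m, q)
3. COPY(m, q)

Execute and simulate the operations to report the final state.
{m: 2, q: 2, y: 4}

Step-by-step execution:
Initial: m=4, q=8, y=2
After step 1 (SWAP(m, y)): m=2, q=8, y=4
After step 2 (SWAP(m, q)): m=8, q=2, y=4
After step 3 (COPY(m, q)): m=2, q=2, y=4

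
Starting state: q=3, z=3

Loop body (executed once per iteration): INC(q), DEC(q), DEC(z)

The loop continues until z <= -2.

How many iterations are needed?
5

Tracing iterations:
Initial: q=3, z=3
After iteration 1: q=3, z=2
After iteration 2: q=3, z=1
After iteration 3: q=3, z=0
After iteration 4: q=3, z=-1
After iteration 5: q=3, z=-2
z <= -2 now holds, so the loop exits after 5 iterations.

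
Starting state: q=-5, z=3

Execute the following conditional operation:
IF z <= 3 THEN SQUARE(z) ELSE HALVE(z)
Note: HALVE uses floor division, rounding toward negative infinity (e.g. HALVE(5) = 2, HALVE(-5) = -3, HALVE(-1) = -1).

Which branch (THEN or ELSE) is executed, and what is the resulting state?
Branch: THEN, Final state: q=-5, z=9

Evaluating condition: z <= 3
z = 3
Condition is True, so THEN branch executes
After SQUARE(z): q=-5, z=9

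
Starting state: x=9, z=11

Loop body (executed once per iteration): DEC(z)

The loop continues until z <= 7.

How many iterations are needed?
4

Tracing iterations:
Initial: x=9, z=11
After iteration 1: x=9, z=10
After iteration 2: x=9, z=9
After iteration 3: x=9, z=8
After iteration 4: x=9, z=7
z <= 7 now holds, so the loop exits after 4 iterations.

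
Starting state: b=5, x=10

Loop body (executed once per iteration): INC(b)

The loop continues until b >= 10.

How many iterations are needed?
5

Tracing iterations:
Initial: b=5, x=10
After iteration 1: b=6, x=10
After iteration 2: b=7, x=10
After iteration 3: b=8, x=10
After iteration 4: b=9, x=10
After iteration 5: b=10, x=10
b >= 10 now holds, so the loop exits after 5 iterations.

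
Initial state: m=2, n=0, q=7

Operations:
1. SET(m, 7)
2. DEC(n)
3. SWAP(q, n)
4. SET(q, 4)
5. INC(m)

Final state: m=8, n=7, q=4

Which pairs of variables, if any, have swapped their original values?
None

Comparing initial and final values:
m: 2 → 8
q: 7 → 4
n: 0 → 7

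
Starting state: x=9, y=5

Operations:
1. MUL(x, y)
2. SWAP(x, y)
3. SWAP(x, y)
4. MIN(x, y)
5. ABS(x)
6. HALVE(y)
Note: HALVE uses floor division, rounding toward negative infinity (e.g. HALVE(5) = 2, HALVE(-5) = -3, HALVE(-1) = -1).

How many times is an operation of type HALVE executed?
1

Counting HALVE operations:
Step 6: HALVE(y) ← HALVE
Total: 1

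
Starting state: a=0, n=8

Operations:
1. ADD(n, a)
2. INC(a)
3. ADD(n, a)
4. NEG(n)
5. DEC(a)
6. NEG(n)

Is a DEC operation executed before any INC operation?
No

First DEC: step 5
First INC: step 2
Since 5 > 2, INC comes first.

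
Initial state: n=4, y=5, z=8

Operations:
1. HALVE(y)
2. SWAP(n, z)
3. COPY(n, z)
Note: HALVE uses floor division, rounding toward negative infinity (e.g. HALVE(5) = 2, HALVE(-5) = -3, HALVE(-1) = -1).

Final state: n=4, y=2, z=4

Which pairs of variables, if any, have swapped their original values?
None

Comparing initial and final values:
y: 5 → 2
z: 8 → 4
n: 4 → 4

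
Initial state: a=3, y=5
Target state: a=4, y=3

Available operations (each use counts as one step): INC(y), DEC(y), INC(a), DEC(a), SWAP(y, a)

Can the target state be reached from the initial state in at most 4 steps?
Yes

Path (2 steps): DEC(y) → SWAP(y, a)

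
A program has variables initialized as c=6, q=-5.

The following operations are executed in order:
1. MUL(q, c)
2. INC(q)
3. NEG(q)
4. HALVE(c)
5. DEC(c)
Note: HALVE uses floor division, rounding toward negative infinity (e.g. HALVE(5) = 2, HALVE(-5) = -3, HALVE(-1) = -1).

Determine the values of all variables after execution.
{c: 2, q: 29}

Step-by-step execution:
Initial: c=6, q=-5
After step 1 (MUL(q, c)): c=6, q=-30
After step 2 (INC(q)): c=6, q=-29
After step 3 (NEG(q)): c=6, q=29
After step 4 (HALVE(c)): c=3, q=29
After step 5 (DEC(c)): c=2, q=29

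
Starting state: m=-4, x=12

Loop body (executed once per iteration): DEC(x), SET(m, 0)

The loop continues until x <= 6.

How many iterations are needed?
6

Tracing iterations:
Initial: m=-4, x=12
After iteration 1: m=0, x=11
After iteration 2: m=0, x=10
After iteration 3: m=0, x=9
After iteration 4: m=0, x=8
After iteration 5: m=0, x=7
After iteration 6: m=0, x=6
x <= 6 now holds, so the loop exits after 6 iterations.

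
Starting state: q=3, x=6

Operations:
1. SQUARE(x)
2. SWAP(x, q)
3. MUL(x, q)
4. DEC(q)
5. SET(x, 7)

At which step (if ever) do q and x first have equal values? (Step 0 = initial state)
Never

q and x never become equal during execution.

Comparing values at each step:
Initial: q=3, x=6
After step 1: q=3, x=36
After step 2: q=36, x=3
After step 3: q=36, x=108
After step 4: q=35, x=108
After step 5: q=35, x=7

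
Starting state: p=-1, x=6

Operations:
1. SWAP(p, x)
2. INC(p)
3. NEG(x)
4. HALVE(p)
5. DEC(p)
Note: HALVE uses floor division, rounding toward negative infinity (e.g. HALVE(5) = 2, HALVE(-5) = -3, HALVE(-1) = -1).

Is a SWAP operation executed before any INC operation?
Yes

First SWAP: step 1
First INC: step 2
Since 1 < 2, SWAP comes first.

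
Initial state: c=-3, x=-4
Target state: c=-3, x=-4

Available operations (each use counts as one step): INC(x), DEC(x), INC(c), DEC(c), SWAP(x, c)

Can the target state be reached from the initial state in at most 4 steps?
Yes

Path (0 steps): 0 steps (already at target)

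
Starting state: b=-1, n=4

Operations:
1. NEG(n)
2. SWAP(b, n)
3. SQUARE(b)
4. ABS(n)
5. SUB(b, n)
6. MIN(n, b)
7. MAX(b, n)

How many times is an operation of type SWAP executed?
1

Counting SWAP operations:
Step 2: SWAP(b, n) ← SWAP
Total: 1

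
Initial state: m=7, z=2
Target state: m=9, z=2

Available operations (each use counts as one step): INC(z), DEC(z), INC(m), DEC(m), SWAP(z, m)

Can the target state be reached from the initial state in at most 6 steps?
Yes

Path (2 steps): INC(m) → INC(m)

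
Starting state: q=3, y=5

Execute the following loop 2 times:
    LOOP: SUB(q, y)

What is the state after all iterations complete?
q=-7, y=5

Iteration trace:
Start: q=3, y=5
After iteration 1: q=-2, y=5
After iteration 2: q=-7, y=5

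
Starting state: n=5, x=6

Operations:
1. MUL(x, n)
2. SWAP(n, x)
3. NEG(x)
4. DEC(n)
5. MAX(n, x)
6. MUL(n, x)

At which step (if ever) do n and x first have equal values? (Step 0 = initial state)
Never

n and x never become equal during execution.

Comparing values at each step:
Initial: n=5, x=6
After step 1: n=5, x=30
After step 2: n=30, x=5
After step 3: n=30, x=-5
After step 4: n=29, x=-5
After step 5: n=29, x=-5
After step 6: n=-145, x=-5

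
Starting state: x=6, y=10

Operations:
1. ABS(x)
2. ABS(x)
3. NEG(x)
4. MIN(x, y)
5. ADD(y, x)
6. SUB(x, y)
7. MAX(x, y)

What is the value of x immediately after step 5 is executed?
x = -6

Tracing x through execution:
Initial: x = 6
After step 1 (ABS(x)): x = 6
After step 2 (ABS(x)): x = 6
After step 3 (NEG(x)): x = -6
After step 4 (MIN(x, y)): x = -6
After step 5 (ADD(y, x)): x = -6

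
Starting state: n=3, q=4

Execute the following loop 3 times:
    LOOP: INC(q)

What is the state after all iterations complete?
n=3, q=7

Iteration trace:
Start: n=3, q=4
After iteration 1: n=3, q=5
After iteration 2: n=3, q=6
After iteration 3: n=3, q=7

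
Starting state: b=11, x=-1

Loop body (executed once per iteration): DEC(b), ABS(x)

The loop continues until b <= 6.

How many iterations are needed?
5

Tracing iterations:
Initial: b=11, x=-1
After iteration 1: b=10, x=1
After iteration 2: b=9, x=1
After iteration 3: b=8, x=1
After iteration 4: b=7, x=1
After iteration 5: b=6, x=1
b <= 6 now holds, so the loop exits after 5 iterations.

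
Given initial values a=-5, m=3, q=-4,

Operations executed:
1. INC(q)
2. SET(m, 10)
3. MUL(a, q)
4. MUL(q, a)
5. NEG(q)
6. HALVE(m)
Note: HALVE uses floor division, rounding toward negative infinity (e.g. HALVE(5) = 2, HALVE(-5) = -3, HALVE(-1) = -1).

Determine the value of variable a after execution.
a = 15

Tracing execution:
Step 1: INC(q) → a = -5
Step 2: SET(m, 10) → a = -5
Step 3: MUL(a, q) → a = 15
Step 4: MUL(q, a) → a = 15
Step 5: NEG(q) → a = 15
Step 6: HALVE(m) → a = 15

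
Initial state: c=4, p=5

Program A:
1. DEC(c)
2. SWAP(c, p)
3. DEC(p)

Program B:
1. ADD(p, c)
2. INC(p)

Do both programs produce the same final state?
No

Program A final state: c=5, p=2
Program B final state: c=4, p=10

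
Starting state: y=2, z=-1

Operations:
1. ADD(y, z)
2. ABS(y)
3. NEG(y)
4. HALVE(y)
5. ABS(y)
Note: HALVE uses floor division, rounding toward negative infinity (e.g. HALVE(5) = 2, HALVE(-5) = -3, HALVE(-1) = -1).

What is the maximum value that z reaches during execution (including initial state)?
-1

Values of z at each step:
Initial: z = -1 ← maximum
After step 1: z = -1
After step 2: z = -1
After step 3: z = -1
After step 4: z = -1
After step 5: z = -1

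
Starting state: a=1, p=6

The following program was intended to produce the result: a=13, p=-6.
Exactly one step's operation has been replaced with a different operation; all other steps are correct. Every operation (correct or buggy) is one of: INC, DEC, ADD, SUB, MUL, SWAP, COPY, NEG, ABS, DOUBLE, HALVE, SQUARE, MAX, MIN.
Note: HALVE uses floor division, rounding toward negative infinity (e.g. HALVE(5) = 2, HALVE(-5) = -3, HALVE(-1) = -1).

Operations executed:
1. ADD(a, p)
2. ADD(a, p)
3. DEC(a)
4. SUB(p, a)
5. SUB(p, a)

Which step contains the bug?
Step 5

Trace with buggy code:
Initial: a=1, p=6
After step 1: a=7, p=6
After step 2: a=13, p=6
After step 3: a=12, p=6
After step 4: a=12, p=-6
After step 5: a=12, p=-18
Actual final a=12, p=-18 ≠ expected a=13, p=-6.
Step 5 is the only position where a single-operation replacement can produce the expected result.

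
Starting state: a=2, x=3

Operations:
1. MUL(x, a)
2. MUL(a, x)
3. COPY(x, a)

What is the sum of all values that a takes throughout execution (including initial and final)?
28

Values of a at each step:
Initial: a = 2
After step 1: a = 2
After step 2: a = 12
After step 3: a = 12
Sum = 2 + 2 + 12 + 12 = 28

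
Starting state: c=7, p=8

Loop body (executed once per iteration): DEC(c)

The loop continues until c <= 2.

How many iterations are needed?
5

Tracing iterations:
Initial: c=7, p=8
After iteration 1: c=6, p=8
After iteration 2: c=5, p=8
After iteration 3: c=4, p=8
After iteration 4: c=3, p=8
After iteration 5: c=2, p=8
c <= 2 now holds, so the loop exits after 5 iterations.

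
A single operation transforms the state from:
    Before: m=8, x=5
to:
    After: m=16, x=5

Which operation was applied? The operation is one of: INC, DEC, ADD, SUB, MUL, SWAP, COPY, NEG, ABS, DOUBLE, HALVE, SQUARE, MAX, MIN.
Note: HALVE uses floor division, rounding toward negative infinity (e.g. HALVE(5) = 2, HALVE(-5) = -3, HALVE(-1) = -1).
DOUBLE(m)

Analyzing the change:
Before: m=8, x=5
After: m=16, x=5
Variable m changed from 8 to 16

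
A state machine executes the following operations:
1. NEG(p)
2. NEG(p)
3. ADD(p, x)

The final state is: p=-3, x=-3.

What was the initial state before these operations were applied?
p=0, x=-3

Working backwards:
Final state: p=-3, x=-3
Before step 3 (ADD(p, x)): p=0, x=-3
Before step 2 (NEG(p)): p=0, x=-3
Before step 1 (NEG(p)): p=0, x=-3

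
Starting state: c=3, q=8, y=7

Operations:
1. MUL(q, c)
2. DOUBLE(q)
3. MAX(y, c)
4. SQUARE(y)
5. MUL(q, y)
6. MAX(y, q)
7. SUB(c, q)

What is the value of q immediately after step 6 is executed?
q = 2352

Tracing q through execution:
Initial: q = 8
After step 1 (MUL(q, c)): q = 24
After step 2 (DOUBLE(q)): q = 48
After step 3 (MAX(y, c)): q = 48
After step 4 (SQUARE(y)): q = 48
After step 5 (MUL(q, y)): q = 2352
After step 6 (MAX(y, q)): q = 2352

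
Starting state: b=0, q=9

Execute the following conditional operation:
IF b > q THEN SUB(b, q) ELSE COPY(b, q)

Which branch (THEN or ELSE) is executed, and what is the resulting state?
Branch: ELSE, Final state: b=9, q=9

Evaluating condition: b > q
b = 0, q = 9
Condition is False, so ELSE branch executes
After COPY(b, q): b=9, q=9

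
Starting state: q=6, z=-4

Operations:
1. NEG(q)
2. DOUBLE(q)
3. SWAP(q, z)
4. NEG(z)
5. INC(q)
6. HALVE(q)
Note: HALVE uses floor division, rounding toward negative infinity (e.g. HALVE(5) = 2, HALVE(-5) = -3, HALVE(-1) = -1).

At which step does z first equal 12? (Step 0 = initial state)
Step 4

Tracing z:
Initial: z = -4
After step 1: z = -4
After step 2: z = -4
After step 3: z = -12
After step 4: z = 12 ← first occurrence
After step 5: z = 12
After step 6: z = 12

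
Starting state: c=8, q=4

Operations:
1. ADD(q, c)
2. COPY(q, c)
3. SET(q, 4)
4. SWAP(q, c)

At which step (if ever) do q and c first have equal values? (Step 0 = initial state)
Step 2

q and c first become equal after step 2.

Comparing values at each step:
Initial: q=4, c=8
After step 1: q=12, c=8
After step 2: q=8, c=8 ← equal!
After step 3: q=4, c=8
After step 4: q=8, c=4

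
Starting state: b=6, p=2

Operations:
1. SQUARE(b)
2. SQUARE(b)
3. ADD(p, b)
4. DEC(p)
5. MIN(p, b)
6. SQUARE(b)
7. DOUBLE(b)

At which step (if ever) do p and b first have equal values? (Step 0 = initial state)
Step 5

p and b first become equal after step 5.

Comparing values at each step:
Initial: p=2, b=6
After step 1: p=2, b=36
After step 2: p=2, b=1296
After step 3: p=1298, b=1296
After step 4: p=1297, b=1296
After step 5: p=1296, b=1296 ← equal!
After step 6: p=1296, b=1679616
After step 7: p=1296, b=3359232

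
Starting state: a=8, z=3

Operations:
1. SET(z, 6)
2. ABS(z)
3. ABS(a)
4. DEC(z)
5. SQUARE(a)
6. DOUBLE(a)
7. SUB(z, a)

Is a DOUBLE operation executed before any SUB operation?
Yes

First DOUBLE: step 6
First SUB: step 7
Since 6 < 7, DOUBLE comes first.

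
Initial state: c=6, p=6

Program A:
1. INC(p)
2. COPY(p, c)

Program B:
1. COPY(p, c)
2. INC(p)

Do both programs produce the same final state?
No

Program A final state: c=6, p=6
Program B final state: c=6, p=7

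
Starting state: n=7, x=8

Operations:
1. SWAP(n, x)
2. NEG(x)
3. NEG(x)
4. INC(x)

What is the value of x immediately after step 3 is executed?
x = 7

Tracing x through execution:
Initial: x = 8
After step 1 (SWAP(n, x)): x = 7
After step 2 (NEG(x)): x = -7
After step 3 (NEG(x)): x = 7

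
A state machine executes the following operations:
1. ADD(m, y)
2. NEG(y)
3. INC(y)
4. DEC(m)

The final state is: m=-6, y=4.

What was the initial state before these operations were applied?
m=-2, y=-3

Working backwards:
Final state: m=-6, y=4
Before step 4 (DEC(m)): m=-5, y=4
Before step 3 (INC(y)): m=-5, y=3
Before step 2 (NEG(y)): m=-5, y=-3
Before step 1 (ADD(m, y)): m=-2, y=-3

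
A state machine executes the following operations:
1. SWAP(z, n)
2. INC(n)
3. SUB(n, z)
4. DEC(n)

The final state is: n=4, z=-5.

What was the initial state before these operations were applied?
n=-5, z=-1

Working backwards:
Final state: n=4, z=-5
Before step 4 (DEC(n)): n=5, z=-5
Before step 3 (SUB(n, z)): n=0, z=-5
Before step 2 (INC(n)): n=-1, z=-5
Before step 1 (SWAP(z, n)): n=-5, z=-1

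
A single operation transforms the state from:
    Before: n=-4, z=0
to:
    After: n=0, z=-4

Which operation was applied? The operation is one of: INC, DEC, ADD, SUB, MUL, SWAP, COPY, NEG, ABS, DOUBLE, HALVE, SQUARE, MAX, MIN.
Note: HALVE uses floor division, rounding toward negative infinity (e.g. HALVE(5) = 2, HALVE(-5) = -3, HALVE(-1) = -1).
SWAP(z, n)

Analyzing the change:
Before: n=-4, z=0
After: n=0, z=-4
Variable z changed from 0 to -4
Variable n changed from -4 to 0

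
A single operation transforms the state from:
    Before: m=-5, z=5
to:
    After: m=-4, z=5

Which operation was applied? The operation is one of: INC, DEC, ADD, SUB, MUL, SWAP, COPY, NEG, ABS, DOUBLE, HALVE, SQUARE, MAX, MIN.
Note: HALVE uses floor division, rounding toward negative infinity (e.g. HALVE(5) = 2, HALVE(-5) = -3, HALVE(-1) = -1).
INC(m)

Analyzing the change:
Before: m=-5, z=5
After: m=-4, z=5
Variable m changed from -5 to -4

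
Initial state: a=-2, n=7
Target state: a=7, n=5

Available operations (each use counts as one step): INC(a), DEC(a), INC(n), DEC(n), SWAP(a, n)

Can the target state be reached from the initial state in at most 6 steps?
No

The target state cannot be reached within 6 steps.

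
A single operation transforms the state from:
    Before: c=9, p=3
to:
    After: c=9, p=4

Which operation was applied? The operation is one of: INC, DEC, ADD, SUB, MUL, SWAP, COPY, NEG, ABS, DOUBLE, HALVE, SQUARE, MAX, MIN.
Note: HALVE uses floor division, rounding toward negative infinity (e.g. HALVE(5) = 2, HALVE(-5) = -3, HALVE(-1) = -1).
INC(p)

Analyzing the change:
Before: c=9, p=3
After: c=9, p=4
Variable p changed from 3 to 4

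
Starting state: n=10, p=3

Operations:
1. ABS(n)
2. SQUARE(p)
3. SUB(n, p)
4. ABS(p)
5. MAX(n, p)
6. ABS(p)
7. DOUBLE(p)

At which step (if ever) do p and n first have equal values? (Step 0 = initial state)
Step 5

p and n first become equal after step 5.

Comparing values at each step:
Initial: p=3, n=10
After step 1: p=3, n=10
After step 2: p=9, n=10
After step 3: p=9, n=1
After step 4: p=9, n=1
After step 5: p=9, n=9 ← equal!
After step 6: p=9, n=9 ← equal!
After step 7: p=18, n=9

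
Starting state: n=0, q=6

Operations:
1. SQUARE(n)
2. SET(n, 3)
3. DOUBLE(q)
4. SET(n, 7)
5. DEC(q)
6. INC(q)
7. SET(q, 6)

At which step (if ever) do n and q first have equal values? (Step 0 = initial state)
Never

n and q never become equal during execution.

Comparing values at each step:
Initial: n=0, q=6
After step 1: n=0, q=6
After step 2: n=3, q=6
After step 3: n=3, q=12
After step 4: n=7, q=12
After step 5: n=7, q=11
After step 6: n=7, q=12
After step 7: n=7, q=6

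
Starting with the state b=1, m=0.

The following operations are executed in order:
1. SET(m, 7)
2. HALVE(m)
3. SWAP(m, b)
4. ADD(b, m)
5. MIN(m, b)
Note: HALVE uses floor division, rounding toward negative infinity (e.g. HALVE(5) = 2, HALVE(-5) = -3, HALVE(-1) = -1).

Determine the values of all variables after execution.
{b: 4, m: 1}

Step-by-step execution:
Initial: b=1, m=0
After step 1 (SET(m, 7)): b=1, m=7
After step 2 (HALVE(m)): b=1, m=3
After step 3 (SWAP(m, b)): b=3, m=1
After step 4 (ADD(b, m)): b=4, m=1
After step 5 (MIN(m, b)): b=4, m=1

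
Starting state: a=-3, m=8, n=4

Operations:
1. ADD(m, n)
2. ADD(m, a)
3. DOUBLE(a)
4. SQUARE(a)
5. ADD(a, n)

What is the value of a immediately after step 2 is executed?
a = -3

Tracing a through execution:
Initial: a = -3
After step 1 (ADD(m, n)): a = -3
After step 2 (ADD(m, a)): a = -3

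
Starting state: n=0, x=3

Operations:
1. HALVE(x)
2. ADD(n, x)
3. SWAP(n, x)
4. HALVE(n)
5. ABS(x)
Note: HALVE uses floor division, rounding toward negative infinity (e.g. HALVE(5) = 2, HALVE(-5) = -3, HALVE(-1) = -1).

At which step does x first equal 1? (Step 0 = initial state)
Step 1

Tracing x:
Initial: x = 3
After step 1: x = 1 ← first occurrence
After step 2: x = 1
After step 3: x = 1
After step 4: x = 1
After step 5: x = 1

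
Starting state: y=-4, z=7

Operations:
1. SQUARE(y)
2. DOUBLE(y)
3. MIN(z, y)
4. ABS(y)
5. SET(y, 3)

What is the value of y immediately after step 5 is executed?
y = 3

Tracing y through execution:
Initial: y = -4
After step 1 (SQUARE(y)): y = 16
After step 2 (DOUBLE(y)): y = 32
After step 3 (MIN(z, y)): y = 32
After step 4 (ABS(y)): y = 32
After step 5 (SET(y, 3)): y = 3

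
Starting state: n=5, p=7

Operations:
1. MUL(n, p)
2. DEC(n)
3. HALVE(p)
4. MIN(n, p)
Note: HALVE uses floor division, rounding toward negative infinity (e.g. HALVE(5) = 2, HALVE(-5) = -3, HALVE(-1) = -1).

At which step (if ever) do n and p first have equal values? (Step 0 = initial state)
Step 4

n and p first become equal after step 4.

Comparing values at each step:
Initial: n=5, p=7
After step 1: n=35, p=7
After step 2: n=34, p=7
After step 3: n=34, p=3
After step 4: n=3, p=3 ← equal!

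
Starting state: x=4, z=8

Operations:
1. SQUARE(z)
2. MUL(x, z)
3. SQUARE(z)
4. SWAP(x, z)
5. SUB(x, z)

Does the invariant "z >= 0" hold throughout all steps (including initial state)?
Yes

The invariant holds at every step.

State at each step:
Initial: x=4, z=8
After step 1: x=4, z=64
After step 2: x=256, z=64
After step 3: x=256, z=4096
After step 4: x=4096, z=256
After step 5: x=3840, z=256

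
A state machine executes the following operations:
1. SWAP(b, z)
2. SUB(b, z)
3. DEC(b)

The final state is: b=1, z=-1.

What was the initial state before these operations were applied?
b=-1, z=1

Working backwards:
Final state: b=1, z=-1
Before step 3 (DEC(b)): b=2, z=-1
Before step 2 (SUB(b, z)): b=1, z=-1
Before step 1 (SWAP(b, z)): b=-1, z=1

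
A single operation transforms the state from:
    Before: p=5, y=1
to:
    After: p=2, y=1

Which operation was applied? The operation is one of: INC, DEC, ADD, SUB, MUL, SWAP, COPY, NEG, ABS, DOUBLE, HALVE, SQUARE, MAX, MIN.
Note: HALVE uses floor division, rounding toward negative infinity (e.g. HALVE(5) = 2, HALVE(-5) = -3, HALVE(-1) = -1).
HALVE(p)

Analyzing the change:
Before: p=5, y=1
After: p=2, y=1
Variable p changed from 5 to 2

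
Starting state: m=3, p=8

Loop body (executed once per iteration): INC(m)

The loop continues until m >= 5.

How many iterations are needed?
2

Tracing iterations:
Initial: m=3, p=8
After iteration 1: m=4, p=8
After iteration 2: m=5, p=8
m >= 5 now holds, so the loop exits after 2 iterations.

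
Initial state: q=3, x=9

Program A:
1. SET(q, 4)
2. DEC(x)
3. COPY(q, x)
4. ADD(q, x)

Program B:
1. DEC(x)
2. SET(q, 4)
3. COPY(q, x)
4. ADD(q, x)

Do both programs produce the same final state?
Yes

Program A final state: q=16, x=8
Program B final state: q=16, x=8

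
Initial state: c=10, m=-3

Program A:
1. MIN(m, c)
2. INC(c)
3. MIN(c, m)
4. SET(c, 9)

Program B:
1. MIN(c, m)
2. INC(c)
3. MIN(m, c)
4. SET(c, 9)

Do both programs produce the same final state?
Yes

Program A final state: c=9, m=-3
Program B final state: c=9, m=-3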